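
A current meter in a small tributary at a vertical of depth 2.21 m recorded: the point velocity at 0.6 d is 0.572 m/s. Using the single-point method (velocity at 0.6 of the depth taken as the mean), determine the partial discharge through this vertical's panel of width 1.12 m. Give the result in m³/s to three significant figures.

1.42 m³/s

v̄ = v₀.₆ = 0.572 m/s
q = v̄ × d × w = 0.5720 × 2.21 × 1.12 = 1.416 m³/s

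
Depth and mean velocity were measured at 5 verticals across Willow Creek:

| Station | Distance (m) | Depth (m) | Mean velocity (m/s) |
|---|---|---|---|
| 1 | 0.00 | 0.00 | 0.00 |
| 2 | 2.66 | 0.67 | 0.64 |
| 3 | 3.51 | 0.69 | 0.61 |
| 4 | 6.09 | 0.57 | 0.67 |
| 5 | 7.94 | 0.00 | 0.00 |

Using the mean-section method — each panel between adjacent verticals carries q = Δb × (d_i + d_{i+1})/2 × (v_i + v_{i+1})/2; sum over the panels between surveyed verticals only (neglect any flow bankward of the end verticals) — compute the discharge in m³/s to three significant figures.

1.86 m³/s

Panel 1-2: Δb = 2.66 m, d̄ = (0.00+0.67)/2 = 0.335, v̄ = (0.00+0.64)/2 = 0.32 → q = 2.66×0.335×0.32 = 0.2852 m³/s
Panel 2-3: Δb = 0.85 m, d̄ = (0.67+0.69)/2 = 0.68, v̄ = (0.64+0.61)/2 = 0.625 → q = 0.85×0.68×0.625 = 0.3613 m³/s
Panel 3-4: Δb = 2.58 m, d̄ = (0.69+0.57)/2 = 0.63, v̄ = (0.61+0.67)/2 = 0.64 → q = 2.58×0.63×0.64 = 1.040 m³/s
Panel 4-5: Δb = 1.85 m, d̄ = (0.57+0.00)/2 = 0.285, v̄ = (0.67+0.00)/2 = 0.335 → q = 1.85×0.285×0.335 = 0.1766 m³/s
Q = Σ q = 1.863 m³/s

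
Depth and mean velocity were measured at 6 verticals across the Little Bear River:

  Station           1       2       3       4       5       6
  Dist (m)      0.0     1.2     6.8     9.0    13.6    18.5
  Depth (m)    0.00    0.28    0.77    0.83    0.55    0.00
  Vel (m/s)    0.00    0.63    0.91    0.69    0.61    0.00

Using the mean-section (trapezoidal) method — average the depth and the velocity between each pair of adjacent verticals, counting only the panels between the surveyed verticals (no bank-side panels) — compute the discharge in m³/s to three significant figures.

Panel 1-2: Δb = 1.2 m, d̄ = (0.00+0.28)/2 = 0.14, v̄ = (0.00+0.63)/2 = 0.315 → q = 1.2×0.14×0.315 = 0.05292 m³/s
Panel 2-3: Δb = 5.6 m, d̄ = (0.28+0.77)/2 = 0.525, v̄ = (0.63+0.91)/2 = 0.77 → q = 5.6×0.525×0.77 = 2.264 m³/s
Panel 3-4: Δb = 2.2 m, d̄ = (0.77+0.83)/2 = 0.8, v̄ = (0.91+0.69)/2 = 0.8 → q = 2.2×0.8×0.8 = 1.408 m³/s
Panel 4-5: Δb = 4.6 m, d̄ = (0.83+0.55)/2 = 0.69, v̄ = (0.69+0.61)/2 = 0.65 → q = 4.6×0.69×0.65 = 2.063 m³/s
Panel 5-6: Δb = 4.9 m, d̄ = (0.55+0.00)/2 = 0.275, v̄ = (0.61+0.00)/2 = 0.305 → q = 4.9×0.275×0.305 = 0.4110 m³/s
Q = Σ q = 6.199 m³/s

6.20 m³/s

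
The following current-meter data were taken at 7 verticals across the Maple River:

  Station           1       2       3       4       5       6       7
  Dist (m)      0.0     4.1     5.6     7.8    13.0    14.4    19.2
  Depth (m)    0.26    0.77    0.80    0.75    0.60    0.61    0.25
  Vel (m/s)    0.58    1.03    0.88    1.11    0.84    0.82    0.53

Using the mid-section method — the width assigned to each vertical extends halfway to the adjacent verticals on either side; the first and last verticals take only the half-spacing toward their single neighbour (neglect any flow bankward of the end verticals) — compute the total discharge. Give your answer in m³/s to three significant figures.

10.4 m³/s

w_1 = (4.1 − 0.0)/2 = 2.05 m; q_1 = 0.58 × 0.26 × 2.05 = 0.3091 m³/s
w_2 = (5.6 − 0.0)/2 = 2.8 m; q_2 = 1.03 × 0.77 × 2.8 = 2.221 m³/s
w_3 = (7.8 − 4.1)/2 = 1.85 m; q_3 = 0.88 × 0.80 × 1.85 = 1.302 m³/s
w_4 = (13.0 − 5.6)/2 = 3.7 m; q_4 = 1.11 × 0.75 × 3.7 = 3.080 m³/s
w_5 = (14.4 − 7.8)/2 = 3.3 m; q_5 = 0.84 × 0.60 × 3.3 = 1.663 m³/s
w_6 = (19.2 − 13.0)/2 = 3.1 m; q_6 = 0.82 × 0.61 × 3.1 = 1.551 m³/s
w_7 = (19.2 − 14.4)/2 = 2.4 m; q_7 = 0.53 × 0.25 × 2.4 = 0.3180 m³/s
Q = Σ qᵢ = 10.44 m³/s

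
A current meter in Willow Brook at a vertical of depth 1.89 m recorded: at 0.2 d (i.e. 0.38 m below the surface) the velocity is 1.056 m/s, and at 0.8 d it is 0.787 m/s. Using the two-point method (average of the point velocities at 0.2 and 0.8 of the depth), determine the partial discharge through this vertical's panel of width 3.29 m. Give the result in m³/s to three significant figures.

5.73 m³/s

v̄ = (1.056 + 0.787) / 2 = 0.9215 m/s
q = v̄ × d × w = 0.9215 × 1.89 × 3.29 = 5.730 m³/s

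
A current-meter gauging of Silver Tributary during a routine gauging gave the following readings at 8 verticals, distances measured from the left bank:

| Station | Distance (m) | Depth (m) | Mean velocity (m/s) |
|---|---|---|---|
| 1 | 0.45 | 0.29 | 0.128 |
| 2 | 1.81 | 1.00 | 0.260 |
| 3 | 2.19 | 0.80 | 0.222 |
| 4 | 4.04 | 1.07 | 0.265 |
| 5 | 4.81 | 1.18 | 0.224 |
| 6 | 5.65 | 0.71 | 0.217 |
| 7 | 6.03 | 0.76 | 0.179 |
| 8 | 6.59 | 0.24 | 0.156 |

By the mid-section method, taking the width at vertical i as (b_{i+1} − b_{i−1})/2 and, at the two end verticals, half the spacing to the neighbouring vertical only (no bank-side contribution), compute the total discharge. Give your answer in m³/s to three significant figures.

w_1 = (1.81 − 0.45)/2 = 0.68 m; q_1 = 0.128 × 0.29 × 0.68 = 0.02524 m³/s
w_2 = (2.19 − 0.45)/2 = 0.87 m; q_2 = 0.260 × 1.00 × 0.87 = 0.2262 m³/s
w_3 = (4.04 − 1.81)/2 = 1.115 m; q_3 = 0.222 × 0.80 × 1.115 = 0.1980 m³/s
w_4 = (4.81 − 2.19)/2 = 1.31 m; q_4 = 0.265 × 1.07 × 1.31 = 0.3715 m³/s
w_5 = (5.65 − 4.04)/2 = 0.805 m; q_5 = 0.224 × 1.18 × 0.805 = 0.2128 m³/s
w_6 = (6.03 − 4.81)/2 = 0.61 m; q_6 = 0.217 × 0.71 × 0.61 = 0.09398 m³/s
w_7 = (6.59 − 5.65)/2 = 0.47 m; q_7 = 0.179 × 0.76 × 0.47 = 0.06394 m³/s
w_8 = (6.59 − 6.03)/2 = 0.28 m; q_8 = 0.156 × 0.24 × 0.28 = 0.01048 m³/s
Q = Σ qᵢ = 1.202 m³/s

1.20 m³/s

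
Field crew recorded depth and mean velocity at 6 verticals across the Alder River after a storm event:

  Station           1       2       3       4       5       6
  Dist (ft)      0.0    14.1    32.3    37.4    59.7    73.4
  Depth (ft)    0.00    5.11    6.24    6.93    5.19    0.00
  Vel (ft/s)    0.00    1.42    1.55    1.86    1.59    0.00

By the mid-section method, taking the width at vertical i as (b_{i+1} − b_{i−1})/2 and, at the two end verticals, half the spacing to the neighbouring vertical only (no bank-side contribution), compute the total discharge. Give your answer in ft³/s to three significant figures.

w_2 = (32.3 − 0.0)/2 = 16.15 ft; q_2 = 1.42 × 5.11 × 16.15 = 117.2 ft³/s
w_3 = (37.4 − 14.1)/2 = 11.65 ft; q_3 = 1.55 × 6.24 × 11.65 = 112.7 ft³/s
w_4 = (59.7 − 32.3)/2 = 13.7 ft; q_4 = 1.86 × 6.93 × 13.7 = 176.6 ft³/s
w_5 = (73.4 − 37.4)/2 = 18 ft; q_5 = 1.59 × 5.19 × 18 = 148.5 ft³/s
Stations 1, 6 contribute zero (depth or velocity is 0).
Q = Σ qᵢ = 555.0 ft³/s

555 ft³/s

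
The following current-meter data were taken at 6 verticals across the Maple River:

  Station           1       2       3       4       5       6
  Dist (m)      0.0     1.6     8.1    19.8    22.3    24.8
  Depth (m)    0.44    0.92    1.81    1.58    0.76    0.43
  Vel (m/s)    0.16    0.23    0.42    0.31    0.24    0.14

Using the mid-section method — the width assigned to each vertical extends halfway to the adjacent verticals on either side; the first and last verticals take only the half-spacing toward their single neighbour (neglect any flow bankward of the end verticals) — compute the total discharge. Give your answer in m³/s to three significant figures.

w_1 = (1.6 − 0.0)/2 = 0.8 m; q_1 = 0.16 × 0.44 × 0.8 = 0.05632 m³/s
w_2 = (8.1 − 0.0)/2 = 4.05 m; q_2 = 0.23 × 0.92 × 4.05 = 0.8570 m³/s
w_3 = (19.8 − 1.6)/2 = 9.1 m; q_3 = 0.42 × 1.81 × 9.1 = 6.918 m³/s
w_4 = (22.3 − 8.1)/2 = 7.1 m; q_4 = 0.31 × 1.58 × 7.1 = 3.478 m³/s
w_5 = (24.8 − 19.8)/2 = 2.5 m; q_5 = 0.24 × 0.76 × 2.5 = 0.4560 m³/s
w_6 = (24.8 − 22.3)/2 = 1.25 m; q_6 = 0.14 × 0.43 × 1.25 = 0.07525 m³/s
Q = Σ qᵢ = 11.84 m³/s

11.8 m³/s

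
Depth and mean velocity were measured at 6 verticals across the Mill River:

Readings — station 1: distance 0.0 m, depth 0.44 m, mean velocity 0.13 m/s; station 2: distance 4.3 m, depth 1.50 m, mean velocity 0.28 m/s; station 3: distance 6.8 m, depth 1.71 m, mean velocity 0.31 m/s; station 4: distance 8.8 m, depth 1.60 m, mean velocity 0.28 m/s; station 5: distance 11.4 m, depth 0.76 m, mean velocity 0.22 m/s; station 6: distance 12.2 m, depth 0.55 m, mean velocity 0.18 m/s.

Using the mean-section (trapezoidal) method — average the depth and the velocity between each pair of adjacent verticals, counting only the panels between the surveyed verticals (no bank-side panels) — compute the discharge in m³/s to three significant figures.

3.89 m³/s

Panel 1-2: Δb = 4.3 m, d̄ = (0.44+1.50)/2 = 0.97, v̄ = (0.13+0.28)/2 = 0.205 → q = 4.3×0.97×0.205 = 0.8551 m³/s
Panel 2-3: Δb = 2.5 m, d̄ = (1.50+1.71)/2 = 1.605, v̄ = (0.28+0.31)/2 = 0.295 → q = 2.5×1.605×0.295 = 1.184 m³/s
Panel 3-4: Δb = 2 m, d̄ = (1.71+1.60)/2 = 1.655, v̄ = (0.31+0.28)/2 = 0.295 → q = 2×1.655×0.295 = 0.9765 m³/s
Panel 4-5: Δb = 2.6 m, d̄ = (1.60+0.76)/2 = 1.18, v̄ = (0.28+0.22)/2 = 0.25 → q = 2.6×1.18×0.25 = 0.7670 m³/s
Panel 5-6: Δb = 0.8 m, d̄ = (0.76+0.55)/2 = 0.655, v̄ = (0.22+0.18)/2 = 0.2 → q = 0.8×0.655×0.2 = 0.1048 m³/s
Q = Σ q = 3.887 m³/s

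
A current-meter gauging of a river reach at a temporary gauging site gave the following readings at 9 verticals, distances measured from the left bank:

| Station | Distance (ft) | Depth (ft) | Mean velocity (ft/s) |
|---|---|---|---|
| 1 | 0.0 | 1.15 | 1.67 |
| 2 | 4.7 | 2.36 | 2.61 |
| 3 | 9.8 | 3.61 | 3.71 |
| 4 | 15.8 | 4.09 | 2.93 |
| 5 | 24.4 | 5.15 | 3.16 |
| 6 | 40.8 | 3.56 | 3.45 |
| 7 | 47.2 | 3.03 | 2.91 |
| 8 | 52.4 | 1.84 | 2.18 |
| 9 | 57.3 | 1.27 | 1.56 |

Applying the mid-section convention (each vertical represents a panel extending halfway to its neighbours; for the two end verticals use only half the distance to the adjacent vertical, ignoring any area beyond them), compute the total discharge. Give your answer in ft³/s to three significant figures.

w_1 = (4.7 − 0.0)/2 = 2.35 ft; q_1 = 1.67 × 1.15 × 2.35 = 4.513 ft³/s
w_2 = (9.8 − 0.0)/2 = 4.9 ft; q_2 = 2.61 × 2.36 × 4.9 = 30.18 ft³/s
w_3 = (15.8 − 4.7)/2 = 5.55 ft; q_3 = 3.71 × 3.61 × 5.55 = 74.33 ft³/s
w_4 = (24.4 − 9.8)/2 = 7.3 ft; q_4 = 2.93 × 4.09 × 7.3 = 87.48 ft³/s
w_5 = (40.8 − 15.8)/2 = 12.5 ft; q_5 = 3.16 × 5.15 × 12.5 = 203.4 ft³/s
w_6 = (47.2 − 24.4)/2 = 11.4 ft; q_6 = 3.45 × 3.56 × 11.4 = 140.0 ft³/s
w_7 = (52.4 − 40.8)/2 = 5.8 ft; q_7 = 2.91 × 3.03 × 5.8 = 51.14 ft³/s
w_8 = (57.3 − 47.2)/2 = 5.05 ft; q_8 = 2.18 × 1.84 × 5.05 = 20.26 ft³/s
w_9 = (57.3 − 52.4)/2 = 2.45 ft; q_9 = 1.56 × 1.27 × 2.45 = 4.854 ft³/s
Q = Σ qᵢ = 616.2 ft³/s

616 ft³/s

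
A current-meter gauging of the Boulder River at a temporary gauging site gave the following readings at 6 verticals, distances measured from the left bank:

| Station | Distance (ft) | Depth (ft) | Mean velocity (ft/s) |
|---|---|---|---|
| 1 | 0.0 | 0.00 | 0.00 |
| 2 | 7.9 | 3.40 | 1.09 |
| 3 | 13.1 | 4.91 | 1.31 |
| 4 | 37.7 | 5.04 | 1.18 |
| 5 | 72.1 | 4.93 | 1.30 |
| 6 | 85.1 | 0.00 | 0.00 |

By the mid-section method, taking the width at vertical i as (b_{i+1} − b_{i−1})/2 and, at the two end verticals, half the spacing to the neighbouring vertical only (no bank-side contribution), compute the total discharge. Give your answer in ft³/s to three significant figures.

447 ft³/s

w_2 = (13.1 − 0.0)/2 = 6.55 ft; q_2 = 1.09 × 3.40 × 6.55 = 24.27 ft³/s
w_3 = (37.7 − 7.9)/2 = 14.9 ft; q_3 = 1.31 × 4.91 × 14.9 = 95.84 ft³/s
w_4 = (72.1 − 13.1)/2 = 29.5 ft; q_4 = 1.18 × 5.04 × 29.5 = 175.4 ft³/s
w_5 = (85.1 − 37.7)/2 = 23.7 ft; q_5 = 1.30 × 4.93 × 23.7 = 151.9 ft³/s
Stations 1, 6 contribute zero (depth or velocity is 0).
Q = Σ qᵢ = 447.4 ft³/s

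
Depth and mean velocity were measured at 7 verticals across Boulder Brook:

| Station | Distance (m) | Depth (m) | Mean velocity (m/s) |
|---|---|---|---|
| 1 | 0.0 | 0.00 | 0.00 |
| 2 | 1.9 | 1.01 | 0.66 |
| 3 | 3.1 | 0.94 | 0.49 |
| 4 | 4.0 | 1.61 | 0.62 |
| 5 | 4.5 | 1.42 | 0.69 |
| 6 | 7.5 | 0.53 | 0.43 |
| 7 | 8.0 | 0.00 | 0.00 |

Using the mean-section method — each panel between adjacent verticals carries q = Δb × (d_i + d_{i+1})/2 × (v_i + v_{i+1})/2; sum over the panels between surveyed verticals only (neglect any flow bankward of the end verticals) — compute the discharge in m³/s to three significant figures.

3.79 m³/s

Panel 1-2: Δb = 1.9 m, d̄ = (0.00+1.01)/2 = 0.505, v̄ = (0.00+0.66)/2 = 0.33 → q = 1.9×0.505×0.33 = 0.3166 m³/s
Panel 2-3: Δb = 1.2 m, d̄ = (1.01+0.94)/2 = 0.975, v̄ = (0.66+0.49)/2 = 0.575 → q = 1.2×0.975×0.575 = 0.6728 m³/s
Panel 3-4: Δb = 0.9 m, d̄ = (0.94+1.61)/2 = 1.275, v̄ = (0.49+0.62)/2 = 0.555 → q = 0.9×1.275×0.555 = 0.6369 m³/s
Panel 4-5: Δb = 0.5 m, d̄ = (1.61+1.42)/2 = 1.515, v̄ = (0.62+0.69)/2 = 0.655 → q = 0.5×1.515×0.655 = 0.4962 m³/s
Panel 5-6: Δb = 3 m, d̄ = (1.42+0.53)/2 = 0.975, v̄ = (0.69+0.43)/2 = 0.56 → q = 3×0.975×0.56 = 1.638 m³/s
Panel 6-7: Δb = 0.5 m, d̄ = (0.53+0.00)/2 = 0.265, v̄ = (0.43+0.00)/2 = 0.215 → q = 0.5×0.265×0.215 = 0.02849 m³/s
Q = Σ q = 3.789 m³/s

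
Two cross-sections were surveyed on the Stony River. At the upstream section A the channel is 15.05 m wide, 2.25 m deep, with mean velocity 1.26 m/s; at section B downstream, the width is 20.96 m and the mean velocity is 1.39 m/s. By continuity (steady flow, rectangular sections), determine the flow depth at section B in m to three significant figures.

1.46 m

Q = A₁V₁ = (15.05×2.25) × 1.26 = 42.67 m³/s
d₂ = Q/(b₂ V₂) = 42.67/(20.96×1.39) = 1.464 m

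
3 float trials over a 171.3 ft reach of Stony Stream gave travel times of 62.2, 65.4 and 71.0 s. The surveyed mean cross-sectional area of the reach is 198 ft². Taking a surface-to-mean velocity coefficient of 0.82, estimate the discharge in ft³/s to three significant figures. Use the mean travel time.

t̄ = (62.2 + 65.4 + 71.0) / 3 = 66.2 s
v_surface = L / t̄ = 171.3 / 66.2 = 2.588 ft/s
v_mean = 0.82 × 2.588 = 2.122 ft/s
Q = A × v_mean = 198 × 2.122 = 420.1 ft³/s

420 ft³/s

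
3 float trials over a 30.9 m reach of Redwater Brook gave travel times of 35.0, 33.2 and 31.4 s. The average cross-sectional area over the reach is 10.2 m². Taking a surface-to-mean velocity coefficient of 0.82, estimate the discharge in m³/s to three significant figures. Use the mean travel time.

7.78 m³/s

t̄ = (35.0 + 33.2 + 31.4) / 3 = 33.2 s
v_surface = L / t̄ = 30.9 / 33.2 = 0.9307 m/s
v_mean = 0.82 × 0.9307 = 0.7632 m/s
Q = A × v_mean = 10.2 × 0.7632 = 7.785 m³/s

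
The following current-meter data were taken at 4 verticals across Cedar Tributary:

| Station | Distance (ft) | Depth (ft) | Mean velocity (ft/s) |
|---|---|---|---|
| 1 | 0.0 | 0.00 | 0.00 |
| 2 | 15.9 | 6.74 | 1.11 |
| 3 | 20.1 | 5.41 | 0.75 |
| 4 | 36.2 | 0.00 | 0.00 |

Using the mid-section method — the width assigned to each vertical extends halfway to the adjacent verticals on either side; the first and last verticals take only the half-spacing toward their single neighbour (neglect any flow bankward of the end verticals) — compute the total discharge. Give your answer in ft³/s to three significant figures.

116 ft³/s

w_2 = (20.1 − 0.0)/2 = 10.05 ft; q_2 = 1.11 × 6.74 × 10.05 = 75.19 ft³/s
w_3 = (36.2 − 15.9)/2 = 10.15 ft; q_3 = 0.75 × 5.41 × 10.15 = 41.18 ft³/s
Stations 1, 4 contribute zero (depth or velocity is 0).
Q = Σ qᵢ = 116.4 ft³/s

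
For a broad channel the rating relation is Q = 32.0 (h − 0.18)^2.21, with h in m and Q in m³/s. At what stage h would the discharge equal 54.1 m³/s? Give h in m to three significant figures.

1.45 m

h − h₀ = (Q/C)^(1/b) = (54.1/32.0)^(1/2.21) = 1.268 m
h = 0.18 + 1.268 = 1.448 m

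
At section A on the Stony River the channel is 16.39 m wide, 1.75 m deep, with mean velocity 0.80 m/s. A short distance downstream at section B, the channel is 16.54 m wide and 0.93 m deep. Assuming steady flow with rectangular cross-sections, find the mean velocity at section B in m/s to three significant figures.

1.49 m/s

Q = A₁V₁ = (16.39×1.75) × 0.80 = 22.95 m³/s
A₂ = 16.54 × 0.93 = 15.38 m²
V₂ = Q/A₂ = 22.95/15.38 = 1.492 m/s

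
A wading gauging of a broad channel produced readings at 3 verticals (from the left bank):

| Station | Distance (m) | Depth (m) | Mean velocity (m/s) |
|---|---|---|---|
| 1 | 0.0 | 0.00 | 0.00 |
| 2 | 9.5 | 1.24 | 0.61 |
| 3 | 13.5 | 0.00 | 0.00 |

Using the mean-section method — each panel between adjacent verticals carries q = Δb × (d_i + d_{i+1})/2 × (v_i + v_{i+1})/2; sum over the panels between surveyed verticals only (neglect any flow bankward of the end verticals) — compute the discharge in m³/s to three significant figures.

Panel 1-2: Δb = 9.5 m, d̄ = (0.00+1.24)/2 = 0.62, v̄ = (0.00+0.61)/2 = 0.305 → q = 9.5×0.62×0.305 = 1.796 m³/s
Panel 2-3: Δb = 4 m, d̄ = (1.24+0.00)/2 = 0.62, v̄ = (0.61+0.00)/2 = 0.305 → q = 4×0.62×0.305 = 0.7564 m³/s
Q = Σ q = 2.553 m³/s

2.55 m³/s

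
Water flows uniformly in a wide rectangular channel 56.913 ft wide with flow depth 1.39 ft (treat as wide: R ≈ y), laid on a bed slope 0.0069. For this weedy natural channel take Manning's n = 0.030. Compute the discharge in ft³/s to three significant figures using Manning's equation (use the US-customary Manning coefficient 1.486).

A = b·y = 56.913 × 1.39 = 79.11 ft²
Wide channel: R ≈ y = 1.39 ft
Q = (1.486/n)·A·R^(2/3)·S^(1/2) = (1.486/0.030) × 79.11 × 1.390^(2/3) × 0.0069^(1/2) = 405.4 ft³/s

405 ft³/s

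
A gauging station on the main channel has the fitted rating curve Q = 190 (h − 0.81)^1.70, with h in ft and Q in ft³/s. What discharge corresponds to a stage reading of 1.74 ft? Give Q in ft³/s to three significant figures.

Q = 190 × (1.74 − 0.81)^1.70 = 190 × 0.93^1.70 = 167.9 ft³/s

168 ft³/s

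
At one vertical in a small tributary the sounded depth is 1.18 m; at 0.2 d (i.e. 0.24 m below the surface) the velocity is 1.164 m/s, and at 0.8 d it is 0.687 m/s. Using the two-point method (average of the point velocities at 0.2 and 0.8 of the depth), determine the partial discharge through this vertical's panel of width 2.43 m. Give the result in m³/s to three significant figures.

v̄ = (1.164 + 0.687) / 2 = 0.9255 m/s
q = v̄ × d × w = 0.9255 × 1.18 × 2.43 = 2.654 m³/s

2.65 m³/s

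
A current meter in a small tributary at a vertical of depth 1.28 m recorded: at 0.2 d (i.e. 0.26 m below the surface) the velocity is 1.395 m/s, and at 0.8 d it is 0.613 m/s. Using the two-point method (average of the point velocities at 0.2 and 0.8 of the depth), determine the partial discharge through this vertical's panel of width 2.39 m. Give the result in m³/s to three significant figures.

3.07 m³/s

v̄ = (1.395 + 0.613) / 2 = 1.004 m/s
q = v̄ × d × w = 1.004 × 1.28 × 2.39 = 3.071 m³/s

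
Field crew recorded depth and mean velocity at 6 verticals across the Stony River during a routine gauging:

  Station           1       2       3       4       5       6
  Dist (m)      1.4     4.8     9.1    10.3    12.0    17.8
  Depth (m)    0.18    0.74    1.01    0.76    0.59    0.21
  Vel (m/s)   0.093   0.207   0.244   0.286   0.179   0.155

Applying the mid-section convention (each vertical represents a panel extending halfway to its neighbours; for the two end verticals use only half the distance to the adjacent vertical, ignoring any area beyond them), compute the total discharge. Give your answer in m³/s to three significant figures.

w_1 = (4.8 − 1.4)/2 = 1.7 m; q_1 = 0.093 × 0.18 × 1.7 = 0.02846 m³/s
w_2 = (9.1 − 1.4)/2 = 3.85 m; q_2 = 0.207 × 0.74 × 3.85 = 0.5897 m³/s
w_3 = (10.3 − 4.8)/2 = 2.75 m; q_3 = 0.244 × 1.01 × 2.75 = 0.6777 m³/s
w_4 = (12.0 − 9.1)/2 = 1.45 m; q_4 = 0.286 × 0.76 × 1.45 = 0.3152 m³/s
w_5 = (17.8 − 10.3)/2 = 3.75 m; q_5 = 0.179 × 0.59 × 3.75 = 0.3960 m³/s
w_6 = (17.8 − 12.0)/2 = 2.9 m; q_6 = 0.155 × 0.21 × 2.9 = 0.09440 m³/s
Q = Σ qᵢ = 2.102 m³/s

2.10 m³/s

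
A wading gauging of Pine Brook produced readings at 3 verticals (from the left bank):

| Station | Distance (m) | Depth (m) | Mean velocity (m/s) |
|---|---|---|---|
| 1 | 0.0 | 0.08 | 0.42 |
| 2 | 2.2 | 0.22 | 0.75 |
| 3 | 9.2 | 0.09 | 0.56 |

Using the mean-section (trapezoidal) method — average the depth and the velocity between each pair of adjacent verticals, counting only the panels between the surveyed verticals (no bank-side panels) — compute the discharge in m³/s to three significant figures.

0.904 m³/s

Panel 1-2: Δb = 2.2 m, d̄ = (0.08+0.22)/2 = 0.15, v̄ = (0.42+0.75)/2 = 0.585 → q = 2.2×0.15×0.585 = 0.1931 m³/s
Panel 2-3: Δb = 7 m, d̄ = (0.22+0.09)/2 = 0.155, v̄ = (0.75+0.56)/2 = 0.655 → q = 7×0.155×0.655 = 0.7107 m³/s
Q = Σ q = 0.9037 m³/s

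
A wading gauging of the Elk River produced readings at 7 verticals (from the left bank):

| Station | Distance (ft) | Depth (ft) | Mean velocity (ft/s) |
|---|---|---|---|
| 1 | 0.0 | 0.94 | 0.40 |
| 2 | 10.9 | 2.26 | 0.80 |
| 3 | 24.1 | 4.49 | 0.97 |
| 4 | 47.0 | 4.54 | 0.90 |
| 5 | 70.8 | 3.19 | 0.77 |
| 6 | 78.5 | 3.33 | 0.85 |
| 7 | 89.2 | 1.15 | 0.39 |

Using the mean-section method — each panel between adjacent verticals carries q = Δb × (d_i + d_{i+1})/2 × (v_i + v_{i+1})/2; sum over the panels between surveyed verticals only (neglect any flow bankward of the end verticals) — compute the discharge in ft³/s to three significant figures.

259 ft³/s

Panel 1-2: Δb = 10.9 ft, d̄ = (0.94+2.26)/2 = 1.6, v̄ = (0.40+0.80)/2 = 0.6 → q = 10.9×1.6×0.6 = 10.46 ft³/s
Panel 2-3: Δb = 13.2 ft, d̄ = (2.26+4.49)/2 = 3.375, v̄ = (0.80+0.97)/2 = 0.885 → q = 13.2×3.375×0.885 = 39.43 ft³/s
Panel 3-4: Δb = 22.9 ft, d̄ = (4.49+4.54)/2 = 4.515, v̄ = (0.97+0.90)/2 = 0.935 → q = 22.9×4.515×0.935 = 96.67 ft³/s
Panel 4-5: Δb = 23.8 ft, d̄ = (4.54+3.19)/2 = 3.865, v̄ = (0.90+0.77)/2 = 0.835 → q = 23.8×3.865×0.835 = 76.81 ft³/s
Panel 5-6: Δb = 7.7 ft, d̄ = (3.19+3.33)/2 = 3.26, v̄ = (0.77+0.85)/2 = 0.81 → q = 7.7×3.26×0.81 = 20.33 ft³/s
Panel 6-7: Δb = 10.7 ft, d̄ = (3.33+1.15)/2 = 2.24, v̄ = (0.85+0.39)/2 = 0.62 → q = 10.7×2.24×0.62 = 14.86 ft³/s
Q = Σ q = 258.6 ft³/s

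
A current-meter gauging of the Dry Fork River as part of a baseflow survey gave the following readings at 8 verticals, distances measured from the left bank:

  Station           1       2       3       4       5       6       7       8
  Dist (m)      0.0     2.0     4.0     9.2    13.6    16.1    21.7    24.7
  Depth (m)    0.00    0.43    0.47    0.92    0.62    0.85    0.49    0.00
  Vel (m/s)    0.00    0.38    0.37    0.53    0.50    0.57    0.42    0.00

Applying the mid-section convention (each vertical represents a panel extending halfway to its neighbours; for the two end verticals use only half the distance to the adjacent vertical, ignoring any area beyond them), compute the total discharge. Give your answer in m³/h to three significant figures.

w_2 = (4.0 − 0.0)/2 = 2 m; q_2 = 0.38 × 0.43 × 2 = 0.3268 m³/s
w_3 = (9.2 − 2.0)/2 = 3.6 m; q_3 = 0.37 × 0.47 × 3.6 = 0.6260 m³/s
w_4 = (13.6 − 4.0)/2 = 4.8 m; q_4 = 0.53 × 0.92 × 4.8 = 2.340 m³/s
w_5 = (16.1 − 9.2)/2 = 3.45 m; q_5 = 0.50 × 0.62 × 3.45 = 1.070 m³/s
w_6 = (21.7 − 13.6)/2 = 4.05 m; q_6 = 0.57 × 0.85 × 4.05 = 1.962 m³/s
w_7 = (24.7 − 16.1)/2 = 4.3 m; q_7 = 0.42 × 0.49 × 4.3 = 0.8849 m³/s
Stations 1, 8 contribute zero (depth or velocity is 0).
Q = Σ qᵢ = 7.210 m³/s
= 7.210 × 3600 = 25960 m³/h

26000 m³/h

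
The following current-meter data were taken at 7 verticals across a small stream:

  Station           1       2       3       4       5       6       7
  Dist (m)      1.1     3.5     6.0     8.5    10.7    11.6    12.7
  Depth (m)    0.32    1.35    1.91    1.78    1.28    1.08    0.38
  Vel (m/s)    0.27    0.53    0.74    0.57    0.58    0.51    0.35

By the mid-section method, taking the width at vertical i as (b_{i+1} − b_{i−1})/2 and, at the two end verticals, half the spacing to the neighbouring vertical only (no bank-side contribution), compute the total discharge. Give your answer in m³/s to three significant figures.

9.55 m³/s

w_1 = (3.5 − 1.1)/2 = 1.2 m; q_1 = 0.27 × 0.32 × 1.2 = 0.1037 m³/s
w_2 = (6.0 − 1.1)/2 = 2.45 m; q_2 = 0.53 × 1.35 × 2.45 = 1.753 m³/s
w_3 = (8.5 − 3.5)/2 = 2.5 m; q_3 = 0.74 × 1.91 × 2.5 = 3.534 m³/s
w_4 = (10.7 − 6.0)/2 = 2.35 m; q_4 = 0.57 × 1.78 × 2.35 = 2.384 m³/s
w_5 = (11.6 − 8.5)/2 = 1.55 m; q_5 = 0.58 × 1.28 × 1.55 = 1.151 m³/s
w_6 = (12.7 − 10.7)/2 = 1 m; q_6 = 0.51 × 1.08 × 1 = 0.5508 m³/s
w_7 = (12.7 − 11.6)/2 = 0.55 m; q_7 = 0.35 × 0.38 × 0.55 = 0.07315 m³/s
Q = Σ qᵢ = 9.549 m³/s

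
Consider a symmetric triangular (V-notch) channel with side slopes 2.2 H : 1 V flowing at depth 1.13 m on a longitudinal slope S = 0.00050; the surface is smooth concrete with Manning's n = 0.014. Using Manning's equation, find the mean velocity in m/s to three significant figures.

A = z·y² = 2.2×1.13² = 2.809 m²
P = 2y√(1+z²) = 2×1.13×√(1+2.2²) = 5.462 m
R = A/P = 2.809/5.462 = 0.5144 m
Q = (1/n)·A·R^(2/3)·S^(1/2) = (1/0.014) × 2.809 × 0.5144^(2/3) × 0.00050^(1/2) = 2.880 m³/s
V = Q/A = 2.880/2.809 = 1.025 m/s

1.03 m/s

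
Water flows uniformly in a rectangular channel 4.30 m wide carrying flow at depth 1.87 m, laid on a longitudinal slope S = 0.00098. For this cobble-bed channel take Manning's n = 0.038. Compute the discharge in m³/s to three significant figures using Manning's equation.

6.62 m³/s

A = b·y = 4.30 × 1.87 = 8.041 m²
P = b + 2y = 4.30 + 2×1.87 = 8.040 m
R = A/P = 8.041/8.040 = 1.000 m
Q = (1/n)·A·R^(2/3)·S^(1/2) = (1/0.038) × 8.041 × 1.000^(2/3) × 0.00098^(1/2) = 6.625 m³/s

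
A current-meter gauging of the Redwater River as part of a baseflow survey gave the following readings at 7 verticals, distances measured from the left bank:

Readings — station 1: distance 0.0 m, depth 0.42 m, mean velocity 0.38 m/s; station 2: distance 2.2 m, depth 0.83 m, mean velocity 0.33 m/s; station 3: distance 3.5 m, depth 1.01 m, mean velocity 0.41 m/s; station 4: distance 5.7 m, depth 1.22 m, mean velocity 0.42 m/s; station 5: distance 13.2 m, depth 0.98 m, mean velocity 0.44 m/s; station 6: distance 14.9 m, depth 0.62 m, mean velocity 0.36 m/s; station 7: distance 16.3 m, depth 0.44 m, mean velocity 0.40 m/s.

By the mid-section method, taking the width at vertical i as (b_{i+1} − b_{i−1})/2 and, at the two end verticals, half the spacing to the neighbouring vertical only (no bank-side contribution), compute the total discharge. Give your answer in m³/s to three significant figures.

6.32 m³/s

w_1 = (2.2 − 0.0)/2 = 1.1 m; q_1 = 0.38 × 0.42 × 1.1 = 0.1756 m³/s
w_2 = (3.5 − 0.0)/2 = 1.75 m; q_2 = 0.33 × 0.83 × 1.75 = 0.4793 m³/s
w_3 = (5.7 − 2.2)/2 = 1.75 m; q_3 = 0.41 × 1.01 × 1.75 = 0.7247 m³/s
w_4 = (13.2 − 3.5)/2 = 4.85 m; q_4 = 0.42 × 1.22 × 4.85 = 2.485 m³/s
w_5 = (14.9 − 5.7)/2 = 4.6 m; q_5 = 0.44 × 0.98 × 4.6 = 1.984 m³/s
w_6 = (16.3 − 13.2)/2 = 1.55 m; q_6 = 0.36 × 0.62 × 1.55 = 0.3460 m³/s
w_7 = (16.3 − 14.9)/2 = 0.7 m; q_7 = 0.40 × 0.44 × 0.7 = 0.1232 m³/s
Q = Σ qᵢ = 6.317 m³/s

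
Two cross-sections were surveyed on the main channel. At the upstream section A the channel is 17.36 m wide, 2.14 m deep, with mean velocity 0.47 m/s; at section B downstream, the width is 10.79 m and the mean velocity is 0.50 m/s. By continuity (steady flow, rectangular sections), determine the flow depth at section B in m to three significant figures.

3.24 m

Q = A₁V₁ = (17.36×2.14) × 0.47 = 17.46 m³/s
d₂ = Q/(b₂ V₂) = 17.46/(10.79×0.50) = 3.236 m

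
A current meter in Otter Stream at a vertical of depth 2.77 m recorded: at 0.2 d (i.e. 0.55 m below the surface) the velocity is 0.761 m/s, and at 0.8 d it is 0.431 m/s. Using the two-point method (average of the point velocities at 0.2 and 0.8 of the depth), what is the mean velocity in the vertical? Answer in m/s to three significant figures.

0.596 m/s

v̄ = (0.761 + 0.431) / 2 = 0.5960 m/s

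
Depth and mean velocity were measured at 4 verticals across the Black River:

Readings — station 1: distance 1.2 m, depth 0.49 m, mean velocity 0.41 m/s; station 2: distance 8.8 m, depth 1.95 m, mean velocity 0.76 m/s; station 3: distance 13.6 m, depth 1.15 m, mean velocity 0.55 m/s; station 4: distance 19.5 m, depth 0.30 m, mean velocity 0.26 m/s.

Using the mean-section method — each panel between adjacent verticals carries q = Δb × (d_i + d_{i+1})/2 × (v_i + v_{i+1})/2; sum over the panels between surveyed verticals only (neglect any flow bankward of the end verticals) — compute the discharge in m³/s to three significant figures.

12.0 m³/s

Panel 1-2: Δb = 7.6 m, d̄ = (0.49+1.95)/2 = 1.22, v̄ = (0.41+0.76)/2 = 0.585 → q = 7.6×1.22×0.585 = 5.424 m³/s
Panel 2-3: Δb = 4.8 m, d̄ = (1.95+1.15)/2 = 1.55, v̄ = (0.76+0.55)/2 = 0.655 → q = 4.8×1.55×0.655 = 4.873 m³/s
Panel 3-4: Δb = 5.9 m, d̄ = (1.15+0.30)/2 = 0.725, v̄ = (0.55+0.26)/2 = 0.405 → q = 5.9×0.725×0.405 = 1.732 m³/s
Q = Σ q = 12.03 m³/s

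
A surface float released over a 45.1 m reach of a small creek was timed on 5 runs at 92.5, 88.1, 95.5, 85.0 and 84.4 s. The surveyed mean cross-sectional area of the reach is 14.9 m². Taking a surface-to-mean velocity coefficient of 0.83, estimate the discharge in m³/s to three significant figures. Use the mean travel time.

t̄ = (92.5 + 88.1 + 95.5 + 85.0 + 84.4) / 5 = 89.1 s
v_surface = L / t̄ = 45.1 / 89.1 = 0.5062 m/s
v_mean = 0.83 × 0.5062 = 0.4201 m/s
Q = A × v_mean = 14.9 × 0.4201 = 6.260 m³/s

6.26 m³/s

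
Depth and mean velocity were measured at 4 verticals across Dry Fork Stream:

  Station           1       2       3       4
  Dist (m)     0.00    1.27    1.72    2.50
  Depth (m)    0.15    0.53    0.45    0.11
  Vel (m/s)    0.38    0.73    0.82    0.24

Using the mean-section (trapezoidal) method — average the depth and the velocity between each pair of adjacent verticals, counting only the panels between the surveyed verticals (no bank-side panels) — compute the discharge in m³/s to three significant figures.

0.526 m³/s

Panel 1-2: Δb = 1.27 m, d̄ = (0.15+0.53)/2 = 0.34, v̄ = (0.38+0.73)/2 = 0.555 → q = 1.27×0.34×0.555 = 0.2396 m³/s
Panel 2-3: Δb = 0.45 m, d̄ = (0.53+0.45)/2 = 0.49, v̄ = (0.73+0.82)/2 = 0.775 → q = 0.45×0.49×0.775 = 0.1709 m³/s
Panel 3-4: Δb = 0.78 m, d̄ = (0.45+0.11)/2 = 0.28, v̄ = (0.82+0.24)/2 = 0.53 → q = 0.78×0.28×0.53 = 0.1158 m³/s
Q = Σ q = 0.5263 m³/s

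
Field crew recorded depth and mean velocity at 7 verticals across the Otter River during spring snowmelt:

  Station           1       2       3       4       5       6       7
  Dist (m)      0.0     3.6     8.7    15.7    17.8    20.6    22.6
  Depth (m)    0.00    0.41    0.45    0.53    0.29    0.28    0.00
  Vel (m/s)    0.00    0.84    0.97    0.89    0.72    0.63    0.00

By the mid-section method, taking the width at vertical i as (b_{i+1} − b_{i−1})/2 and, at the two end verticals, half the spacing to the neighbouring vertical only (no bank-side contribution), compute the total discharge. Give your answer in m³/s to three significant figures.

7.22 m³/s

w_2 = (8.7 − 0.0)/2 = 4.35 m; q_2 = 0.84 × 0.41 × 4.35 = 1.498 m³/s
w_3 = (15.7 − 3.6)/2 = 6.05 m; q_3 = 0.97 × 0.45 × 6.05 = 2.641 m³/s
w_4 = (17.8 − 8.7)/2 = 4.55 m; q_4 = 0.89 × 0.53 × 4.55 = 2.146 m³/s
w_5 = (20.6 − 15.7)/2 = 2.45 m; q_5 = 0.72 × 0.29 × 2.45 = 0.5116 m³/s
w_6 = (22.6 − 17.8)/2 = 2.4 m; q_6 = 0.63 × 0.28 × 2.4 = 0.4234 m³/s
Stations 1, 7 contribute zero (depth or velocity is 0).
Q = Σ qᵢ = 7.220 m³/s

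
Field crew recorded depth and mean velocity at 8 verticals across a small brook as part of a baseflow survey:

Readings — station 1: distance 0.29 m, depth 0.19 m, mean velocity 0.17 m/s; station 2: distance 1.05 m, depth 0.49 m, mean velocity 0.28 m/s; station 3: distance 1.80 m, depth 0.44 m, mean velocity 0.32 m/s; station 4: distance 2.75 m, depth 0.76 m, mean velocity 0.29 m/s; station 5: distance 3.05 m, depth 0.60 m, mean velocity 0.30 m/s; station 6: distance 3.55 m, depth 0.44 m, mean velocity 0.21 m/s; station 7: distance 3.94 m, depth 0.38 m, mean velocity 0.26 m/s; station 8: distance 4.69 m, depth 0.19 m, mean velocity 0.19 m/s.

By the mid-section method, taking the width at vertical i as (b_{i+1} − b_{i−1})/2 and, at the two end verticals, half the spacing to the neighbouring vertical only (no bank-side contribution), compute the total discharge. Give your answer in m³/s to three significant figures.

0.556 m³/s

w_1 = (1.05 − 0.29)/2 = 0.38 m; q_1 = 0.17 × 0.19 × 0.38 = 0.01227 m³/s
w_2 = (1.80 − 0.29)/2 = 0.755 m; q_2 = 0.28 × 0.49 × 0.755 = 0.1036 m³/s
w_3 = (2.75 − 1.05)/2 = 0.85 m; q_3 = 0.32 × 0.44 × 0.85 = 0.1197 m³/s
w_4 = (3.05 − 1.80)/2 = 0.625 m; q_4 = 0.29 × 0.76 × 0.625 = 0.1378 m³/s
w_5 = (3.55 − 2.75)/2 = 0.4 m; q_5 = 0.30 × 0.60 × 0.4 = 0.07200 m³/s
w_6 = (3.94 − 3.05)/2 = 0.445 m; q_6 = 0.21 × 0.44 × 0.445 = 0.04112 m³/s
w_7 = (4.69 − 3.55)/2 = 0.57 m; q_7 = 0.26 × 0.38 × 0.57 = 0.05632 m³/s
w_8 = (4.69 − 3.94)/2 = 0.375 m; q_8 = 0.19 × 0.19 × 0.375 = 0.01354 m³/s
Q = Σ qᵢ = 0.5563 m³/s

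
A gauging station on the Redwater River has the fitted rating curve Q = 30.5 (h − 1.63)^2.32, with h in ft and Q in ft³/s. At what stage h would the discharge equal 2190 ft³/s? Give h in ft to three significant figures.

7.94 ft

h − h₀ = (Q/C)^(1/b) = (2190/30.5)^(1/2.32) = 6.310 ft
h = 1.63 + 6.310 = 7.940 ft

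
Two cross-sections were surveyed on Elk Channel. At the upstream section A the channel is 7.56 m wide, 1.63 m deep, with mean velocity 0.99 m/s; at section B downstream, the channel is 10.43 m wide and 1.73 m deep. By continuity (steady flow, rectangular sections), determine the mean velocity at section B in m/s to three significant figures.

Q = A₁V₁ = (7.56×1.63) × 0.99 = 12.20 m³/s
A₂ = 10.43 × 1.73 = 18.04 m²
V₂ = Q/A₂ = 12.20/18.04 = 0.6761 m/s

0.676 m/s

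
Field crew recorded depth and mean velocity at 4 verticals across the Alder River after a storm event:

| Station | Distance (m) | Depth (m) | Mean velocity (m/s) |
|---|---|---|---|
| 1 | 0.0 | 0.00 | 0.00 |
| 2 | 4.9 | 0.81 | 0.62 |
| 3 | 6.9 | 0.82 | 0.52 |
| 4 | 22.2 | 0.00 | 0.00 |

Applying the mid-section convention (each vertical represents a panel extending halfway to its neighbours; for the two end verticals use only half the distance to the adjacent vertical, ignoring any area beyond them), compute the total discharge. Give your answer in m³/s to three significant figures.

5.42 m³/s

w_2 = (6.9 − 0.0)/2 = 3.45 m; q_2 = 0.62 × 0.81 × 3.45 = 1.733 m³/s
w_3 = (22.2 − 4.9)/2 = 8.65 m; q_3 = 0.52 × 0.82 × 8.65 = 3.688 m³/s
Stations 1, 4 contribute zero (depth or velocity is 0).
Q = Σ qᵢ = 5.421 m³/s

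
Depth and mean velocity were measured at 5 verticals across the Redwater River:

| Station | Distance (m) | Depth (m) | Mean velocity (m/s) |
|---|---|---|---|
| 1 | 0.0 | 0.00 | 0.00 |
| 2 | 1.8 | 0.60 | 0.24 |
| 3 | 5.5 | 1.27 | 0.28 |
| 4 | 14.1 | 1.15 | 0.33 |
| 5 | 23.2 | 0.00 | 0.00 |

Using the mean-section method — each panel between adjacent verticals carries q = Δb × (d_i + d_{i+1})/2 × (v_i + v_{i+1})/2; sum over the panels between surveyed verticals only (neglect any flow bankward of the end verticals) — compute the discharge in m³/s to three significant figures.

Panel 1-2: Δb = 1.8 m, d̄ = (0.00+0.60)/2 = 0.3, v̄ = (0.00+0.24)/2 = 0.12 → q = 1.8×0.3×0.12 = 0.06480 m³/s
Panel 2-3: Δb = 3.7 m, d̄ = (0.60+1.27)/2 = 0.935, v̄ = (0.24+0.28)/2 = 0.26 → q = 3.7×0.935×0.26 = 0.8995 m³/s
Panel 3-4: Δb = 8.6 m, d̄ = (1.27+1.15)/2 = 1.21, v̄ = (0.28+0.33)/2 = 0.305 → q = 8.6×1.21×0.305 = 3.174 m³/s
Panel 4-5: Δb = 9.1 m, d̄ = (1.15+0.00)/2 = 0.575, v̄ = (0.33+0.00)/2 = 0.165 → q = 9.1×0.575×0.165 = 0.8634 m³/s
Q = Σ q = 5.001 m³/s

5.00 m³/s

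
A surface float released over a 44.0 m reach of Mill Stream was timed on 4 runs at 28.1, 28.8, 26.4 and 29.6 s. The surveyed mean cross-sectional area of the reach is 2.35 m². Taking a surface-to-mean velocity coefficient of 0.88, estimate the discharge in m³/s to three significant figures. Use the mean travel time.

t̄ = (28.1 + 28.8 + 26.4 + 29.6) / 4 = 28.225 s
v_surface = L / t̄ = 44.0 / 28.225 = 1.559 m/s
v_mean = 0.88 × 1.559 = 1.372 m/s
Q = A × v_mean = 2.35 × 1.372 = 3.224 m³/s

3.22 m³/s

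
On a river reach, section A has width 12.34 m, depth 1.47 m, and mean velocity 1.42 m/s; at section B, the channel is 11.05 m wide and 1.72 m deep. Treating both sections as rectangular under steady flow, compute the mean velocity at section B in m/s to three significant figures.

Q = A₁V₁ = (12.34×1.47) × 1.42 = 25.76 m³/s
A₂ = 11.05 × 1.72 = 19.01 m²
V₂ = Q/A₂ = 25.76/19.01 = 1.355 m/s

1.36 m/s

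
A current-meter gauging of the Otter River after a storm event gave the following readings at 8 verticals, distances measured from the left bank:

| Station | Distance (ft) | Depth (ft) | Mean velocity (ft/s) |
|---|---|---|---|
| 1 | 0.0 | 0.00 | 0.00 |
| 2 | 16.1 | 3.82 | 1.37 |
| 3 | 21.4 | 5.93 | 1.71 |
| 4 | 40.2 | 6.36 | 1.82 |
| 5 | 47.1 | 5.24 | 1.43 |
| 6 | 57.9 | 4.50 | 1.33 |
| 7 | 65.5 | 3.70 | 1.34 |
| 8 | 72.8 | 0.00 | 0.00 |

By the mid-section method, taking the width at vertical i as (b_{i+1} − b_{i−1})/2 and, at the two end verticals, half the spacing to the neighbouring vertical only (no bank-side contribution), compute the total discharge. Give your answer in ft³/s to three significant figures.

w_2 = (21.4 − 0.0)/2 = 10.7 ft; q_2 = 1.37 × 3.82 × 10.7 = 56.00 ft³/s
w_3 = (40.2 − 16.1)/2 = 12.05 ft; q_3 = 1.71 × 5.93 × 12.05 = 122.2 ft³/s
w_4 = (47.1 − 21.4)/2 = 12.85 ft; q_4 = 1.82 × 6.36 × 12.85 = 148.7 ft³/s
w_5 = (57.9 − 40.2)/2 = 8.85 ft; q_5 = 1.43 × 5.24 × 8.85 = 66.31 ft³/s
w_6 = (65.5 − 47.1)/2 = 9.2 ft; q_6 = 1.33 × 4.50 × 9.2 = 55.06 ft³/s
w_7 = (72.8 − 57.9)/2 = 7.45 ft; q_7 = 1.34 × 3.70 × 7.45 = 36.94 ft³/s
Stations 1, 8 contribute zero (depth or velocity is 0).
Q = Σ qᵢ = 485.2 ft³/s

485 ft³/s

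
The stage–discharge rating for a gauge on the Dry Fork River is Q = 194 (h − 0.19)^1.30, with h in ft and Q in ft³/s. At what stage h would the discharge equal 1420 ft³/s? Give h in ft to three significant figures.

h − h₀ = (Q/C)^(1/b) = (1420/194)^(1/1.30) = 4.624 ft
h = 0.19 + 4.624 = 4.814 ft

4.81 ft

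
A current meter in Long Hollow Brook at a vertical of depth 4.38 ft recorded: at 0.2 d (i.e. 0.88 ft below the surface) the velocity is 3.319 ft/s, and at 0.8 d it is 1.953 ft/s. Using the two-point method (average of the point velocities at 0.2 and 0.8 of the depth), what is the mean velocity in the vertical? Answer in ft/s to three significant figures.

2.64 ft/s

v̄ = (3.319 + 1.953) / 2 = 2.636 ft/s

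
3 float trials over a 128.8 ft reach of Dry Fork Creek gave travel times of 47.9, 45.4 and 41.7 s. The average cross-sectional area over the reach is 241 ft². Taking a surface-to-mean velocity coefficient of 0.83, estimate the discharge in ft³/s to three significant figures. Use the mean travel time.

t̄ = (47.9 + 45.4 + 41.7) / 3 = 45 s
v_surface = L / t̄ = 128.8 / 45 = 2.862 ft/s
v_mean = 0.83 × 2.862 = 2.376 ft/s
Q = A × v_mean = 241 × 2.376 = 572.5 ft³/s

573 ft³/s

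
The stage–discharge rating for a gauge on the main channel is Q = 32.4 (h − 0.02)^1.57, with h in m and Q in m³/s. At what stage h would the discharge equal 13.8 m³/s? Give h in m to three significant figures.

0.601 m

h − h₀ = (Q/C)^(1/b) = (13.8/32.4)^(1/1.57) = 0.5806 m
h = 0.02 + 0.5806 = 0.6006 m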